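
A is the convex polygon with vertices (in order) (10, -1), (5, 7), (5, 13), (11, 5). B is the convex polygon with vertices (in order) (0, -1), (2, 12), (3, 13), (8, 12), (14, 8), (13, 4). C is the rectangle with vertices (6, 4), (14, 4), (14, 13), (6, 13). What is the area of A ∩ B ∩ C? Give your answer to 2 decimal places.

The intersection is the polygon with vertices (11,5), (10.833,4), (6.875,4), (6,5.4), (6,11.667).
By the shoelace formula its area is 20.97.

20.97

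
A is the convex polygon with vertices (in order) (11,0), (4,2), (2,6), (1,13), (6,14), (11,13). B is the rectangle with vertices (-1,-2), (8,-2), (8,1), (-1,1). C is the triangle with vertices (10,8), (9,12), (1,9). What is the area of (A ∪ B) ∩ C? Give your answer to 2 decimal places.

17.42

The region (A ∪ B) ∩ C is the polygon with vertices (1.542,9.203), (9,12), (10,8), (1.581,8.935).
By the shoelace formula its area is 17.42.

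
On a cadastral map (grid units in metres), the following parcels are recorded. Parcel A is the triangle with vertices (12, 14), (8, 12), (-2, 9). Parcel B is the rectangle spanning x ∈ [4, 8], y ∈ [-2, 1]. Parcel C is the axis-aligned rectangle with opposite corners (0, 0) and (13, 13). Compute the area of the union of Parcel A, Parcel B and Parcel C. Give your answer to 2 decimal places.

By inclusion–exclusion:
Individual areas: |Parcel A| = 4, |Parcel B| = 12, |Parcel C| = 169.
|Parcel A∩Parcel B| = 0.
|Parcel A∩Parcel C| = 3.4857.
|Parcel B∩Parcel C|: x∈[4,8], y∈[0,1] → 4·1 = 4.
|Parcel A∩Parcel B∩Parcel C| = 0.
|Parcel A ∪ Parcel B ∪ Parcel C| = 185 − 7.4857 + 0 = 177.51.

177.51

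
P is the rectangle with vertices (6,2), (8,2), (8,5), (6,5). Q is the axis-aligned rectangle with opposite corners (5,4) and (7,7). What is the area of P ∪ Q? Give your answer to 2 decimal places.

By inclusion–exclusion:
Individual areas: |P| = 6, |Q| = 6.
|P∩Q|: x∈[6,7], y∈[4,5] → 1·1 = 1.
|P ∪ Q| = 12 − 1 = 11.00.

11.00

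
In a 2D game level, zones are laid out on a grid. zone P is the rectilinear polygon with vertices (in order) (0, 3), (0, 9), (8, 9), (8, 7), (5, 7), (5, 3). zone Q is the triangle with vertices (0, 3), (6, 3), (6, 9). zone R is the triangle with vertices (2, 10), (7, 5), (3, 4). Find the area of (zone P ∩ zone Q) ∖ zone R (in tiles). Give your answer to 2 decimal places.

8.46

|zone P ∩ zone Q| = 14.
|(zone P ∩ zone Q) ∩ zone R| = 5.5357.
|(zone P ∩ zone Q) ∖ zone R| = 14 − 5.5357 = 8.46.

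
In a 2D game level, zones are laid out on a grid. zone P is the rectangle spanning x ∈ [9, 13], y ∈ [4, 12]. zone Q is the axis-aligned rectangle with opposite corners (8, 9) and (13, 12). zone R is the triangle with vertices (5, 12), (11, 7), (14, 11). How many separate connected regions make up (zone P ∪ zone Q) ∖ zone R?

3

(zone P ∪ zone Q) ∖ zone R splits into 3 disjoint pieces (area 16.3333, area 0.15, area 3.0556).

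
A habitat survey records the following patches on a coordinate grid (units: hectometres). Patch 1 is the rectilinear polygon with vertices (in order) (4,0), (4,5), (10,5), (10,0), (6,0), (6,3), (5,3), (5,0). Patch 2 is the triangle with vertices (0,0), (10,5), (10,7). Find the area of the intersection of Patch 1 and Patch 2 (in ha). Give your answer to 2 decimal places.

5.29

The intersection is the polygon with vertices (4,2.8), (7.143,5), (10,5), (6,3), (5,3), (5,2.5), (4,2).
By the shoelace formula its area is 5.29.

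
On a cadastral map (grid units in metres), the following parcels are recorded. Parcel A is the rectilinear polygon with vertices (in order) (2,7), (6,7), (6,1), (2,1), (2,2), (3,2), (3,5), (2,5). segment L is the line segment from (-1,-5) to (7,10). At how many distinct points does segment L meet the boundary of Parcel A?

4

The segment meets the boundary at (5.4,7), (3,2.5), (2.733,2), (2.2,1).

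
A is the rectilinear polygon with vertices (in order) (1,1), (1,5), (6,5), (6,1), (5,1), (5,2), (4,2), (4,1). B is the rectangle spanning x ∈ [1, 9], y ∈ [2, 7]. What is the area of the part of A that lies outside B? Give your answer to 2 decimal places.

|A| = 19, |A∩B| = 15.
|A ∖ B| = |A| − |A∩B| = 19 − 15 = 4.00.

4.00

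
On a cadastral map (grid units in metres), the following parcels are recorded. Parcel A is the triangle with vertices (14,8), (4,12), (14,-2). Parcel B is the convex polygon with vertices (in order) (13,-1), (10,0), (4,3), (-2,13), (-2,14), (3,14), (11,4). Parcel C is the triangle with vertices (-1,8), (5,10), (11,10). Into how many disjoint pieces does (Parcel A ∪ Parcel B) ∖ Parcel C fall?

(Parcel A ∪ Parcel B) ∖ Parcel C splits into 2 disjoint pieces (area 94.1595, area 29.7614).

2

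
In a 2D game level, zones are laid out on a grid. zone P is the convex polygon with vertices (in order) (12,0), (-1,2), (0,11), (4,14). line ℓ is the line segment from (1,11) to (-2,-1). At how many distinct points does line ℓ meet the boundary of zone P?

The segment meets the boundary at (-0.8,3.8).

1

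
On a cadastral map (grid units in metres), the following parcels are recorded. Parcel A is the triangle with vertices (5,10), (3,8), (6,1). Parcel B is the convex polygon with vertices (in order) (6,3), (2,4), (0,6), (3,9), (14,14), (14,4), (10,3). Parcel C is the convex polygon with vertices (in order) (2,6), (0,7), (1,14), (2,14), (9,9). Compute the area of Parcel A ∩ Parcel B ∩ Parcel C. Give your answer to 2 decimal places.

The intersection is the polygon with vertices (4.833,9.833), (5.01,9.914), (5.288,7.409), (3.569,6.672), (3,8).
By the shoelace formula its area is 4.22.

4.22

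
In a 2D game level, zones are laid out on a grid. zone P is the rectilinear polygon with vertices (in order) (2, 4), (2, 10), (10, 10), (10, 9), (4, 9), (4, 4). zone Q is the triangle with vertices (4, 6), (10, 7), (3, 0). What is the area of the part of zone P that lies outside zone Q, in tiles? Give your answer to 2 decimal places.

17.67

|zone P| = 18, |zone P∩zone Q| = 0.3333.
|zone P ∖ zone Q| = |zone P| − |zone P∩zone Q| = 18 − 0.3333 = 17.67.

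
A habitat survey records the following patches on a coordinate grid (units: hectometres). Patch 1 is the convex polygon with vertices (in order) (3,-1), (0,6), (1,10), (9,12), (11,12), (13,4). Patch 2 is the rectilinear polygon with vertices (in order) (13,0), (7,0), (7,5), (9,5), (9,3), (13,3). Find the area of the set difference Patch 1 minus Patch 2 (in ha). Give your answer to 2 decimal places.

105.50

|Patch 1| = 113.5, |Patch 1∩Patch 2| = 8.
|Patch 1 ∖ Patch 2| = |Patch 1| − |Patch 1∩Patch 2| = 113.5 − 8 = 105.50.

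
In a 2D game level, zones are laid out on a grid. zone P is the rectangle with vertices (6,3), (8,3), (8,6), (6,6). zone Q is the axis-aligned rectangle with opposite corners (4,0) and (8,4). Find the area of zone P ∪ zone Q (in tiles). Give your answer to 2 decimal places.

By inclusion–exclusion:
Individual areas: |zone P| = 6, |zone Q| = 16.
|zone P∩zone Q|: x∈[6,8], y∈[3,4] → 2·1 = 2.
|zone P ∪ zone Q| = 22 − 2 = 20.00.

20.00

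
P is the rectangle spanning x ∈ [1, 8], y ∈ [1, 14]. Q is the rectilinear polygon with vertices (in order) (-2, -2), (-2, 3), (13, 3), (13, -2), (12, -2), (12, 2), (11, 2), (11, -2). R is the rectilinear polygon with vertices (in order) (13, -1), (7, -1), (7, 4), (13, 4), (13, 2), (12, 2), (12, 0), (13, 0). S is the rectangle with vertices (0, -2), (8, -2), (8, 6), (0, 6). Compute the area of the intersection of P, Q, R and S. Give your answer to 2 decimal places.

The intersection is the polygon with vertices (7,3), (8,3), (8,1), (7,1).
By the shoelace formula its area is 2.00.

2.00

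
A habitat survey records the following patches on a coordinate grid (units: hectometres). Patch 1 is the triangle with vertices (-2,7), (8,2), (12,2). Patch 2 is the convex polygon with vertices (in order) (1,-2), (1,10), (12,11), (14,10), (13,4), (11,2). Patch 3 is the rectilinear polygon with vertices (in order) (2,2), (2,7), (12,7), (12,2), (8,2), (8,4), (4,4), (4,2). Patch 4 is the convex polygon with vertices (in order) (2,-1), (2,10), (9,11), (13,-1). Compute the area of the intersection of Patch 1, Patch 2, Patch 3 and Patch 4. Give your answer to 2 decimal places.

5.18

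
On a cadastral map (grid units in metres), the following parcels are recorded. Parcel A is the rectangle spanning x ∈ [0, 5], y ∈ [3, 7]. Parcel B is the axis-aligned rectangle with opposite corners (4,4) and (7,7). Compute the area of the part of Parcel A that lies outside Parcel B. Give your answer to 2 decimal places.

|Parcel A∩Parcel B|: x∈[4,5], y∈[4,7] → 1·3 = 3.
|Parcel A| = 20.
|Parcel A ∖ Parcel B| = |Parcel A| − |Parcel A∩Parcel B| = 20 − 3 = 17.00.

17.00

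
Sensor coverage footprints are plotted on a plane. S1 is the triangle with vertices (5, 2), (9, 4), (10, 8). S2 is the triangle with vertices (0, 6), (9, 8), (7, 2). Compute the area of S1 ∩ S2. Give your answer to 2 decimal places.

2.56

The intersection is the polygon with vertices (6.067,2.533), (5.645,2.774), (8.333,6), (7.4,3.2).
By the shoelace formula its area is 2.56.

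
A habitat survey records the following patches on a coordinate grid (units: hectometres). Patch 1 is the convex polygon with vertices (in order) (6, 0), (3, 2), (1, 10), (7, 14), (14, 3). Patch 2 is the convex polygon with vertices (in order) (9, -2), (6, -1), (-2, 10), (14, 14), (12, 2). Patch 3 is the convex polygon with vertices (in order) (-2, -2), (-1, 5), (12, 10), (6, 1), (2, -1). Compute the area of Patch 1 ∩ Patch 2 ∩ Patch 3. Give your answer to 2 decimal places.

The intersection is the polygon with vertices (2.571,3.714), (1.965,6.14), (10.028,9.242), (10.744,8.116), (6,1), (5.143,0.571), (4.588,0.941).
By the shoelace formula its area is 37.83.

37.83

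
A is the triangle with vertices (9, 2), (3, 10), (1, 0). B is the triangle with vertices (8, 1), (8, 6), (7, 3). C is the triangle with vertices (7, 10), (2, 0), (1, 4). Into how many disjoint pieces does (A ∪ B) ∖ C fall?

3

(A ∪ B) ∖ C splits into 3 disjoint pieces (area 20.4884, area 0.9935, area 5.4286).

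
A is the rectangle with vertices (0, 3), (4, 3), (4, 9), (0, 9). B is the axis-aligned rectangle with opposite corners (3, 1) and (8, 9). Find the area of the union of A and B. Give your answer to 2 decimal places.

58.00

By inclusion–exclusion:
Individual areas: |A| = 24, |B| = 40.
|A∩B|: x∈[3,4], y∈[3,9] → 1·6 = 6.
|A ∪ B| = 64 − 6 = 58.00.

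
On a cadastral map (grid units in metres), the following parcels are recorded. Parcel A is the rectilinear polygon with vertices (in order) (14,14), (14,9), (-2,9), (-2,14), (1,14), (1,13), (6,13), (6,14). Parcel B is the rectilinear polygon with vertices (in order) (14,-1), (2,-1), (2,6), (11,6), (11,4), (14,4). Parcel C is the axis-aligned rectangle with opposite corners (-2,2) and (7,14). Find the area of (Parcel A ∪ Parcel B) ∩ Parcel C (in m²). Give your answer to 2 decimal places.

60.00

|Parcel A ∪ Parcel B| = 153.
|(Parcel A ∪ Parcel B) ∩ Parcel C| = 60.00.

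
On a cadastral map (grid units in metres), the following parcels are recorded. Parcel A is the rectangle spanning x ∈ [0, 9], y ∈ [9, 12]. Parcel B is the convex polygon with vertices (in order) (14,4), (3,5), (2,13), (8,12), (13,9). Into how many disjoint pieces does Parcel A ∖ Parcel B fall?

2

Parcel A ∖ Parcel B splits into 2 disjoint pieces (area 0.3, area 6.9375).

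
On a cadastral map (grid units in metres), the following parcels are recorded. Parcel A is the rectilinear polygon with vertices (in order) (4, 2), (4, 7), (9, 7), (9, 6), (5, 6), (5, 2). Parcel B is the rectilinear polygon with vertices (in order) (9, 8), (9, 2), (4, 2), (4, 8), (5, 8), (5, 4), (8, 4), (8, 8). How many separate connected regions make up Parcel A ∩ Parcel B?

Parcel A ∩ Parcel B splits into 2 disjoint pieces (area 5, area 1).

2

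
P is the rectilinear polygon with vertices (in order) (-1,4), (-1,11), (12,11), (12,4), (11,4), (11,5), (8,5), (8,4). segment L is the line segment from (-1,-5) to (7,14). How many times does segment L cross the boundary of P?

2

The segment meets the boundary at (5.737,11), (2.789,4).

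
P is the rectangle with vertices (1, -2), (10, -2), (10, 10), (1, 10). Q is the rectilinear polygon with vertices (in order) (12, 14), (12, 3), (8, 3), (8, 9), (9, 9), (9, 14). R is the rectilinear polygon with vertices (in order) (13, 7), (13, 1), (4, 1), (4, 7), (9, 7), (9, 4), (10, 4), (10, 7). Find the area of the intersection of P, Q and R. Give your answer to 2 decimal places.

5.00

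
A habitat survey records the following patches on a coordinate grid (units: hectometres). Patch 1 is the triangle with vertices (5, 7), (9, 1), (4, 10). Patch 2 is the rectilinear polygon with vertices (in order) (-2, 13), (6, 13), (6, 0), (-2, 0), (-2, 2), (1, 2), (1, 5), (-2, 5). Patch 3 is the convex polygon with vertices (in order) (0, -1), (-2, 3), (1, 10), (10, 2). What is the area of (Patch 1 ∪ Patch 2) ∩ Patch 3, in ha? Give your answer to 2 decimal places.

48.12

|Patch 1 ∪ Patch 2| = 96.35.
|(Patch 1 ∪ Patch 2) ∩ Patch 3| = 48.12.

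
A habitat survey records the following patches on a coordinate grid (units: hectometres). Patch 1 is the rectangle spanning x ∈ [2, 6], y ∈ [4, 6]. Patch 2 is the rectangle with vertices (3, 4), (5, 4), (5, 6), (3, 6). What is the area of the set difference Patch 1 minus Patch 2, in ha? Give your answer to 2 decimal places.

4.00

|Patch 1∩Patch 2|: x∈[3,5], y∈[4,6] → 2·2 = 4.
|Patch 1| = 8.
|Patch 1 ∖ Patch 2| = |Patch 1| − |Patch 1∩Patch 2| = 8 − 4 = 4.00.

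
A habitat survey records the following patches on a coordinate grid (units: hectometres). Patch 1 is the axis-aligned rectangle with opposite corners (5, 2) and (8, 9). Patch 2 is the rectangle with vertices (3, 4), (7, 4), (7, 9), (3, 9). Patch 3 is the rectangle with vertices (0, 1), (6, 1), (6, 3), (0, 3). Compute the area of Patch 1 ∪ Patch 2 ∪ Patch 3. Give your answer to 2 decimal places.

42.00

By inclusion–exclusion:
Individual areas: |Patch 1| = 21, |Patch 2| = 20, |Patch 3| = 12.
|Patch 1∩Patch 2|: x∈[5,7], y∈[4,9] → 2·5 = 10.
|Patch 1∩Patch 3|: x∈[5,6], y∈[2,3] → 1·1 = 1.
|Patch 2∩Patch 3| = 0 (no overlap).
|Patch 1∩Patch 2∩Patch 3| = 0.
|Patch 1 ∪ Patch 2 ∪ Patch 3| = 53 − 11 + 0 = 42.00.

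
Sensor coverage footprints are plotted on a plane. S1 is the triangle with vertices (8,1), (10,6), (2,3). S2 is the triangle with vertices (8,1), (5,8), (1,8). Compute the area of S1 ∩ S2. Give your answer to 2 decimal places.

3.23

The intersection is the polygon with vertices (6.431,4.662), (8,1), (4.909,4.091).
By the shoelace formula its area is 3.23.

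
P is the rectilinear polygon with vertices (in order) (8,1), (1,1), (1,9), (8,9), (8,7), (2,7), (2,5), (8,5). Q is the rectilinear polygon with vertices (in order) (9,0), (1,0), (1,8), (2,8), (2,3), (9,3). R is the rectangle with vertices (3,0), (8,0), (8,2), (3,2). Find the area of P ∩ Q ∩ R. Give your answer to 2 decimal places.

5.00

The intersection is the polygon with vertices (8,1), (3,1), (3,2), (8,2).
By the shoelace formula its area is 5.00.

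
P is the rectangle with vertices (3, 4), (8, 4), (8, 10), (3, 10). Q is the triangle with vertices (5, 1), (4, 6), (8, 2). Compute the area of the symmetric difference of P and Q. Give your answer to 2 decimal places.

|P| = 30, |Q| = 8, |P∩Q| = 1.6.
|P △ Q| = |P| + |Q| − 2·|P∩Q| = 30 + 8 − 3.2 = 34.80.

34.80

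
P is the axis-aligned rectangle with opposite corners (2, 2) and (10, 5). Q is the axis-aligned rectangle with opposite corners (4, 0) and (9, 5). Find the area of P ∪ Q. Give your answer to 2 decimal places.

By inclusion–exclusion:
Individual areas: |P| = 24, |Q| = 25.
|P∩Q|: x∈[4,9], y∈[2,5] → 5·3 = 15.
|P ∪ Q| = 49 − 15 = 34.00.

34.00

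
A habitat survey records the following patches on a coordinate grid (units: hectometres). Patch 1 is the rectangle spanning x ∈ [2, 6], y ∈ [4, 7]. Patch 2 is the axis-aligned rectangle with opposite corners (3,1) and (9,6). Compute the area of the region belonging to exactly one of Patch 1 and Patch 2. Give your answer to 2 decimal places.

30.00

|Patch 1∩Patch 2|: x∈[3,6], y∈[4,6] → 3·2 = 6.
|Patch 1 △ Patch 2| = |Patch 1| + |Patch 2| − 2·|Patch 1∩Patch 2| = 12 + 30 − 12 = 30.00.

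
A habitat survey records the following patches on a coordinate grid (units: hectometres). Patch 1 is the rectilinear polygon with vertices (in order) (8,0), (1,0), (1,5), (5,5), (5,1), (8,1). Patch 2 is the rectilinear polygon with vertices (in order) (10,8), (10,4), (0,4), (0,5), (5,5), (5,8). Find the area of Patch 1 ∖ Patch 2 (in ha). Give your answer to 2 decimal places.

19.00

|Patch 1| = 23, |Patch 1∩Patch 2| = 4.
|Patch 1 ∖ Patch 2| = |Patch 1| − |Patch 1∩Patch 2| = 23 − 4 = 19.00.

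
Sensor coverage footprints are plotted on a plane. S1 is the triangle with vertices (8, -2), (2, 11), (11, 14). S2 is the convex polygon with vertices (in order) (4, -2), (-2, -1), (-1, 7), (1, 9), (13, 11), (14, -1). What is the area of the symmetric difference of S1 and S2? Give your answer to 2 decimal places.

143.51

|S1| = 67.5, |S2| = 168, |S1∩S2| = 45.9949.
|S1 △ S2| = |S1| + |S2| − 2·|S1∩S2| = 67.5 + 168 − 91.9899 = 143.51.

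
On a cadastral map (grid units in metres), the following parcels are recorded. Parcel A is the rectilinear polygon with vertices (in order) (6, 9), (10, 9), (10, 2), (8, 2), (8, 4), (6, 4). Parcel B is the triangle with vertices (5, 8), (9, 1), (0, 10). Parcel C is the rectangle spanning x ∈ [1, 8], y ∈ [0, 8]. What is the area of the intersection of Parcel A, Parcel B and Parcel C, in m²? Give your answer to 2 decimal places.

1.45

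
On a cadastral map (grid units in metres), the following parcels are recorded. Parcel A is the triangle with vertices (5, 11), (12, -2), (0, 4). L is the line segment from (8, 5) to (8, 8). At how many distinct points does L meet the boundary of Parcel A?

The segment meets the boundary at (8,5.429).

1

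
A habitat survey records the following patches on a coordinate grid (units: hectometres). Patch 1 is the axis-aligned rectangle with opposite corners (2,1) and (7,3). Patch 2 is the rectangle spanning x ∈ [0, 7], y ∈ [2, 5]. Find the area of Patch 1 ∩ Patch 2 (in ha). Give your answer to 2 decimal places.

|Patch 1∩Patch 2|: x∈[2,7], y∈[2,3] → 5·1 = 5.

5.00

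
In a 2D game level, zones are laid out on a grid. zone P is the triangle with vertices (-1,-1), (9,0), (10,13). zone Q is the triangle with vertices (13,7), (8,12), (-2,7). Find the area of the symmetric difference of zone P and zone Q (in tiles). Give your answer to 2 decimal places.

|zone P| = 64.5, |zone Q| = 37.5, |zone P∩zone Q| = 11.0997.
|zone P △ zone Q| = |zone P| + |zone Q| − 2·|zone P∩zone Q| = 64.5 + 37.5 − 22.1993 = 79.80.

79.80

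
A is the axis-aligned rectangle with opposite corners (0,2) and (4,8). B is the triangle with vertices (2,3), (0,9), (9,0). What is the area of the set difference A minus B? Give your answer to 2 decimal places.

13.48

|A| = 24, |A∩B| = 10.5238.
|A ∖ B| = |A| − |A∩B| = 24 − 10.5238 = 13.48.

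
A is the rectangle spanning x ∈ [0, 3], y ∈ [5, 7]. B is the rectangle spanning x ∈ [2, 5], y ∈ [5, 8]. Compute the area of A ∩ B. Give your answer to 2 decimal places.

|A∩B|: x∈[2,3], y∈[5,7] → 1·2 = 2.

2.00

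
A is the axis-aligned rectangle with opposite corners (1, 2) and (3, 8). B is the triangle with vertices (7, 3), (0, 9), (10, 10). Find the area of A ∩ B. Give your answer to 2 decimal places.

1.44

The intersection is the polygon with vertices (3,8), (3,6.429), (1.167,8).
By the shoelace formula its area is 1.44.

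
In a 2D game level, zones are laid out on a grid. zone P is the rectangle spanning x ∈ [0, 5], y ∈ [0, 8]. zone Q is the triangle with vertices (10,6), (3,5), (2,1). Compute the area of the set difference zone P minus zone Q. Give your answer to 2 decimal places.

|zone P| = 40, |zone P∩zone Q| = 7.4732.
|zone P ∖ zone Q| = |zone P| − |zone P∩zone Q| = 40 − 7.4732 = 32.53.

32.53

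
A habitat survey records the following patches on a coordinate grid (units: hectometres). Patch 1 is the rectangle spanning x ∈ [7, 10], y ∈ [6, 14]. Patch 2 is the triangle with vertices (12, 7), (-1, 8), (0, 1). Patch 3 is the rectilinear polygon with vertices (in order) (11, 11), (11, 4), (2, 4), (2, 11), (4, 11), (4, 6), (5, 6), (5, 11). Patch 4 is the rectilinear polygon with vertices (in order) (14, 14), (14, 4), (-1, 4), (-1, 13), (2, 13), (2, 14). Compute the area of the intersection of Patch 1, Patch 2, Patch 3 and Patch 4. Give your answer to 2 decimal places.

3.81

The intersection is the polygon with vertices (7,7.385), (10,7.154), (10,6), (7,6).
By the shoelace formula its area is 3.81.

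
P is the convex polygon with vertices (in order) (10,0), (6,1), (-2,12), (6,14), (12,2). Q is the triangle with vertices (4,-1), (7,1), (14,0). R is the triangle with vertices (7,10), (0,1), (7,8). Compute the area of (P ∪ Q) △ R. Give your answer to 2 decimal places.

|P ∪ Q| = 103.0909.
|(P ∪ Q) ∩ R| = 5.4613.
|(P ∪ Q) △ R| = 103.0909 + 7 − 10.9226 = 99.17.

99.17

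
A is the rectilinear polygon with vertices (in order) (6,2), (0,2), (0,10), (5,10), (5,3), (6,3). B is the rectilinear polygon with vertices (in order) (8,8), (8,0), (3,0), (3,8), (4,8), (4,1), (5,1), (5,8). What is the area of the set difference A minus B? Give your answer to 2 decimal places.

|A| = 41, |A∩B| = 7.
|A ∖ B| = |A| − |A∩B| = 41 − 7 = 34.00.

34.00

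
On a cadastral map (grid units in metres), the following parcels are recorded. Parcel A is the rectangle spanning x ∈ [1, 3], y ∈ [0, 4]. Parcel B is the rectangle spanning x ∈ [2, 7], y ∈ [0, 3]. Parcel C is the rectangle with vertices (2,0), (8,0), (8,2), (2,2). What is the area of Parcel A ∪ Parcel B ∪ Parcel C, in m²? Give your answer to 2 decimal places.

By inclusion–exclusion:
Individual areas: |Parcel A| = 8, |Parcel B| = 15, |Parcel C| = 12.
|Parcel A∩Parcel B|: x∈[2,3], y∈[0,3] → 1·3 = 3.
|Parcel A∩Parcel C|: x∈[2,3], y∈[0,2] → 1·2 = 2.
|Parcel B∩Parcel C|: x∈[2,7], y∈[0,2] → 5·2 = 10.
|Parcel A∩Parcel B∩Parcel C| = 2.
|Parcel A ∪ Parcel B ∪ Parcel C| = 35 − 15 + 2 = 22.00.

22.00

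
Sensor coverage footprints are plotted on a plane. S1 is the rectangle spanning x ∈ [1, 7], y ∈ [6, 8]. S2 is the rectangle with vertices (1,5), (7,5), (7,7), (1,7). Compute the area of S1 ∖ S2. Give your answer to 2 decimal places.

6.00

|S1∩S2|: x∈[1,7], y∈[6,7] → 6·1 = 6.
|S1| = 12.
|S1 ∖ S2| = |S1| − |S1∩S2| = 12 − 6 = 6.00.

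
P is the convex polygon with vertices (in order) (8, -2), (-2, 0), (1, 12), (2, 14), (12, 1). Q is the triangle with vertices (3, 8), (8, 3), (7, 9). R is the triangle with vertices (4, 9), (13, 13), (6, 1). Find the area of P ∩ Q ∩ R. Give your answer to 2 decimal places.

The intersection is the polygon with vertices (7.815,4.111), (7.474,3.526), (4.667,6.333), (4.176,8.294), (6.032,8.758), (7.319,7.085).
By the shoelace formula its area is 10.07.

10.07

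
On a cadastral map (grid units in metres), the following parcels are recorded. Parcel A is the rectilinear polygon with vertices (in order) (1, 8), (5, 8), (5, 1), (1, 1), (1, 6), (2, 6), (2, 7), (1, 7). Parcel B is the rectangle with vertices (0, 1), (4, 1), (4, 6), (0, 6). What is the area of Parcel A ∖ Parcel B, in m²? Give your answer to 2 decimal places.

|Parcel A| = 27, |Parcel A∩Parcel B| = 15.
|Parcel A ∖ Parcel B| = |Parcel A| − |Parcel A∩Parcel B| = 27 − 15 = 12.00.

12.00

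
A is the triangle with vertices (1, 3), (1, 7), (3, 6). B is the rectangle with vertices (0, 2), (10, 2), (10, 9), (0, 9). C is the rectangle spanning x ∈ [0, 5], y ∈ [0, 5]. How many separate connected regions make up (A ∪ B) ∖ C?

1

(A ∪ B) ∖ C is a single connected region.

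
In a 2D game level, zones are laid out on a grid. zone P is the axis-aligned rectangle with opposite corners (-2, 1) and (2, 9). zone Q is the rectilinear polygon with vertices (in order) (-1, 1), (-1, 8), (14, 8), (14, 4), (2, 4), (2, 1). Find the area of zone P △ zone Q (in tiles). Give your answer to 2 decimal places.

|zone P| = 32, |zone Q| = 69, |zone P∩zone Q| = 21.
|zone P △ zone Q| = |zone P| + |zone Q| − 2·|zone P∩zone Q| = 32 + 69 − 42 = 59.00.

59.00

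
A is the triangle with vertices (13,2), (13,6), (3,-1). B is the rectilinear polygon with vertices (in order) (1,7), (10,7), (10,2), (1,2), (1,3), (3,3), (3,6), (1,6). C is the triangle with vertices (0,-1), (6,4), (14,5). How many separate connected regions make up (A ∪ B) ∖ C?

(A ∪ B) ∖ C splits into 3 disjoint pieces (area 1.1005, area 16.2857, area 27.6).

3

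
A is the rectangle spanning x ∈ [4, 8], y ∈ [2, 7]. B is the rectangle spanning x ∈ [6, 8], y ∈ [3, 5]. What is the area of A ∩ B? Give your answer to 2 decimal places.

|A∩B|: x∈[6,8], y∈[3,5] → 2·2 = 4.

4.00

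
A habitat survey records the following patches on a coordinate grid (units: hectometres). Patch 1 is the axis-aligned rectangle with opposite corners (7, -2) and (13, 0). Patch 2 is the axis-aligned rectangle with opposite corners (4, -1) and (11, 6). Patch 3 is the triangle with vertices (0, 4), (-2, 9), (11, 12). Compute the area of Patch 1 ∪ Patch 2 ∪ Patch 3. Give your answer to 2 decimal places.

92.50

By inclusion–exclusion:
Individual areas: |Patch 1| = 12, |Patch 2| = 49, |Patch 3| = 35.5.
|Patch 1∩Patch 2|: x∈[7,11], y∈[-1,0] → 4·1 = 4.
|Patch 1∩Patch 3| = 0.
|Patch 2∩Patch 3| = 0.
|Patch 1∩Patch 2∩Patch 3| = 0.
|Patch 1 ∪ Patch 2 ∪ Patch 3| = 96.5 − 4 + 0 = 92.50.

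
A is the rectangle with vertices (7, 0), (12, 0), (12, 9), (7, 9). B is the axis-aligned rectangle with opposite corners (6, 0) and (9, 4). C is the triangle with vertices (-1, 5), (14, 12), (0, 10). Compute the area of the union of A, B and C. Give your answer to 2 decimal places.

82.92

By inclusion–exclusion:
Individual areas: |A| = 45, |B| = 12, |C| = 34.
|A∩B|: x∈[7,9], y∈[0,4] → 2·4 = 8.
|A∩C| = 0.0762.
|B∩C| = 0.
|A∩B∩C| = 0.
|A ∪ B ∪ C| = 91 − 8.0762 + 0 = 82.92.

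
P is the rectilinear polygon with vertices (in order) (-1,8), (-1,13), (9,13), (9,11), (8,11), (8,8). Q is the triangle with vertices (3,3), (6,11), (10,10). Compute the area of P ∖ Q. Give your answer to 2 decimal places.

|P| = 47, |P∩Q| = 7.1875.
|P ∖ Q| = |P| − |P∩Q| = 47 − 7.1875 = 39.81.

39.81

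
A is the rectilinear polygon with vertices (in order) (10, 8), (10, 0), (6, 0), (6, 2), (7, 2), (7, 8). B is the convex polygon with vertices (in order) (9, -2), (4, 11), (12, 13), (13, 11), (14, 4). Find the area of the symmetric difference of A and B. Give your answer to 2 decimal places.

69.94

|A| = 26, |B| = 88, |A∩B| = 22.0308.
|A △ B| = |A| + |B| − 2·|A∩B| = 26 + 88 − 44.0615 = 69.94.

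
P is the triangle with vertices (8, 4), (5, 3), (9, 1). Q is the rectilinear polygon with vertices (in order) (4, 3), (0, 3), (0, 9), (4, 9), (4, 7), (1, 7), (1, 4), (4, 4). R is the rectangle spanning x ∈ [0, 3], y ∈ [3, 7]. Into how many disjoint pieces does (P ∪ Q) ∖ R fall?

3

(P ∪ Q) ∖ R splits into 3 disjoint pieces (area 5, area 1, area 8).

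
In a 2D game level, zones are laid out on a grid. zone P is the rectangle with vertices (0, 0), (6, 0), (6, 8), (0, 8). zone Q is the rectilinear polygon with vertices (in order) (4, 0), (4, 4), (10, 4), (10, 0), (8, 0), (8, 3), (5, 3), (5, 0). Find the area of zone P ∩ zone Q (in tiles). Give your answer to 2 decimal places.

5.00

The intersection is the polygon with vertices (6,3), (5,3), (5,0), (4,0), (4,4), (6,4).
By the shoelace formula its area is 5.00.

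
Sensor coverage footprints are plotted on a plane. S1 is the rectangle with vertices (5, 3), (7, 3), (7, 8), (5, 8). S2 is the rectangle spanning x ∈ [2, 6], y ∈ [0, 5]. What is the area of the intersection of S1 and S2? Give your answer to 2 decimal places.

2.00

|S1∩S2|: x∈[5,6], y∈[3,5] → 1·2 = 2.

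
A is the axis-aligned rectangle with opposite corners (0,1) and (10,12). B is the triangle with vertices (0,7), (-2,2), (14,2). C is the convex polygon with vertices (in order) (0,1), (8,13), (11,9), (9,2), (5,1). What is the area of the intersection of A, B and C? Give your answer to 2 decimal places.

The intersection is the polygon with vertices (0.667,2), (3.231,5.846), (9.463,3.62), (9,2).
By the shoelace formula its area is 21.59.

21.59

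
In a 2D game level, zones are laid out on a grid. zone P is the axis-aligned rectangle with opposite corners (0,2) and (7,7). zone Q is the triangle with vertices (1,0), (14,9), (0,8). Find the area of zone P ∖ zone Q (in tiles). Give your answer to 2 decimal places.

|zone P| = 35, |zone P∩zone Q| = 29.4621.
|zone P ∖ zone Q| = |zone P| − |zone P∩zone Q| = 35 − 29.4621 = 5.54.

5.54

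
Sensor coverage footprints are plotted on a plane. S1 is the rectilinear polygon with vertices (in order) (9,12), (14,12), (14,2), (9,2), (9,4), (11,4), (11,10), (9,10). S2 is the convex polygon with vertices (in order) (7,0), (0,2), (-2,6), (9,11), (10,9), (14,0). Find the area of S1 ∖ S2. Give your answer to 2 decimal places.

|S1| = 38, |S1∩S2| = 9.2639.
|S1 ∖ S2| = |S1| − |S1∩S2| = 38 − 9.2639 = 28.74.

28.74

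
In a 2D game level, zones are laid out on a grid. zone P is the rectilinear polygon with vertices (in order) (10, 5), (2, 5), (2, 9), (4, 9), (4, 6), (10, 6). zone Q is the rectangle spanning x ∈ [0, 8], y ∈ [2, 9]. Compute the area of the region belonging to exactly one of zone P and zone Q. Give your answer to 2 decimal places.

46.00

|zone P| = 14, |zone Q| = 56, |zone P∩zone Q| = 12.
|zone P △ zone Q| = |zone P| + |zone Q| − 2·|zone P∩zone Q| = 14 + 56 − 24 = 46.00.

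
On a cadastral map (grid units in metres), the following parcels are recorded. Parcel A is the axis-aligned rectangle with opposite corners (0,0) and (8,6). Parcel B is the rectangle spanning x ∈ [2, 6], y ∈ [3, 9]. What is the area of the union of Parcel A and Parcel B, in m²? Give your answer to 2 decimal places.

By inclusion–exclusion:
Individual areas: |Parcel A| = 48, |Parcel B| = 24.
|Parcel A∩Parcel B|: x∈[2,6], y∈[3,6] → 4·3 = 12.
|Parcel A ∪ Parcel B| = 72 − 12 = 60.00.

60.00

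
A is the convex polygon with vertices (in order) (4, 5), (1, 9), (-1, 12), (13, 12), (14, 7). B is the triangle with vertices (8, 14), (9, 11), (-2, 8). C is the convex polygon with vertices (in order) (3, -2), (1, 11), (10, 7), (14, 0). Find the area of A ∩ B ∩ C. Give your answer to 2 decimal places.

2.38

The intersection is the polygon with vertices (2.149,10.489), (4.042,9.648), (1.322,8.906), (1.169,9.901).
By the shoelace formula its area is 2.38.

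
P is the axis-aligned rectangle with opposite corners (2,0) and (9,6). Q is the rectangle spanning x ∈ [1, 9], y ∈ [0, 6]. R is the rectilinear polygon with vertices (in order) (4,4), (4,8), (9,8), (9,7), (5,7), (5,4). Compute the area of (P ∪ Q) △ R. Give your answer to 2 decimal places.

52.00

|P ∪ Q| = 48.
|(P ∪ Q) ∩ R| = 2.
|(P ∪ Q) △ R| = 48 + 8 − 4 = 52.00.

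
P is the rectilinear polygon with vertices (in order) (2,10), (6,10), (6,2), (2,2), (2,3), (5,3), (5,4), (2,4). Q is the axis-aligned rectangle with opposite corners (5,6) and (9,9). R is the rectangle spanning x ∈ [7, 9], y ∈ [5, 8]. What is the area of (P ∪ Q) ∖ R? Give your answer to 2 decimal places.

|P ∪ Q| = 38.
|(P ∪ Q) ∩ R| = 4.
|(P ∪ Q) ∖ R| = 38 − 4 = 34.00.

34.00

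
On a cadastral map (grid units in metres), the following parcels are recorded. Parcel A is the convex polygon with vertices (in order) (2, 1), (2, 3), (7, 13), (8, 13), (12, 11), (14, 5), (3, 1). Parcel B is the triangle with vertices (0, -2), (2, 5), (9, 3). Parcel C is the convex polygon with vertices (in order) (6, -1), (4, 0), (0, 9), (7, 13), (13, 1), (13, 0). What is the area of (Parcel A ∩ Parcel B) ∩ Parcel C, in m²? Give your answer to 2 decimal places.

11.20

The region (Parcel A ∩ Parcel B) ∩ Parcel C is the polygon with vertices (2.875,4.75), (8.72,3.08), (3.478,1.174), (2.353,3.706).
By the shoelace formula its area is 11.20.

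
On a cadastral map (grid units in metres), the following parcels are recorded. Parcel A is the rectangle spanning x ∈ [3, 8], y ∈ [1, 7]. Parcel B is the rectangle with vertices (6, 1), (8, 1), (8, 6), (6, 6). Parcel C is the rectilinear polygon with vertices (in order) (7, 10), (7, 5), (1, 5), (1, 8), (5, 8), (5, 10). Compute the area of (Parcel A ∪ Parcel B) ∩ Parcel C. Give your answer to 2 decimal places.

8.00

The region (Parcel A ∪ Parcel B) ∩ Parcel C is the polygon with vertices (3,7), (7,7), (7,5), (3,5).
By the shoelace formula its area is 8.00.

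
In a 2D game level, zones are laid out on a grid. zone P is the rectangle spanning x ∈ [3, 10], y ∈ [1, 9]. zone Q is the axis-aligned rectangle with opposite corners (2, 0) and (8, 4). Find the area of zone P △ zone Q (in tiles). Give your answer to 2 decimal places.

|zone P∩zone Q|: x∈[3,8], y∈[1,4] → 5·3 = 15.
|zone P △ zone Q| = |zone P| + |zone Q| − 2·|zone P∩zone Q| = 56 + 24 − 30 = 50.00.

50.00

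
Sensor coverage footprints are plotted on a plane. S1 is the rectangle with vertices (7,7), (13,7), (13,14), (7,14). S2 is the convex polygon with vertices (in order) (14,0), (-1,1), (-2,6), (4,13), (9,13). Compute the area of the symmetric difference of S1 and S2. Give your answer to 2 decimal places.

147.65

|S1| = 42, |S2| = 143.5, |S1∩S2| = 18.9231.
|S1 △ S2| = |S1| + |S2| − 2·|S1∩S2| = 42 + 143.5 − 37.8462 = 147.65.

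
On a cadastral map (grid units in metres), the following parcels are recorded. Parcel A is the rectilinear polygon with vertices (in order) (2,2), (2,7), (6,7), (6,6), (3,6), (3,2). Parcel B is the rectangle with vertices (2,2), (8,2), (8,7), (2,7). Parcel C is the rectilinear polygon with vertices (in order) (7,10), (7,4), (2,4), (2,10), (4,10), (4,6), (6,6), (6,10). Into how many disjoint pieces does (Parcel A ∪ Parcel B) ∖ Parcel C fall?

(Parcel A ∪ Parcel B) ∖ Parcel C splits into 2 disjoint pieces (area 2, area 15).

2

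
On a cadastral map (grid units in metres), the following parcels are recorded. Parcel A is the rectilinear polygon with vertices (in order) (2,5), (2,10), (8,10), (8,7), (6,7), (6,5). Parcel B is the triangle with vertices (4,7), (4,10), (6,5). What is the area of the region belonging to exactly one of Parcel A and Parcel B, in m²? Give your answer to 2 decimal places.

23.00

|Parcel A| = 26, |Parcel B| = 3, |Parcel A∩Parcel B| = 3.
|Parcel A △ Parcel B| = |Parcel A| + |Parcel B| − 2·|Parcel A∩Parcel B| = 26 + 3 − 6 = 23.00.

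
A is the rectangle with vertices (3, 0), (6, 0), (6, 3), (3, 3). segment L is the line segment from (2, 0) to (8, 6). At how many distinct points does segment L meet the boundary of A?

The segment meets the boundary at (5,3), (3,1).

2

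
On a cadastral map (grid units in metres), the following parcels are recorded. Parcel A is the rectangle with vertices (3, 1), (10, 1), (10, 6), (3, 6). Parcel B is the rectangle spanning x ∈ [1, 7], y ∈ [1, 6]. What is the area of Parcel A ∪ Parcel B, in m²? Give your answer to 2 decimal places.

By inclusion–exclusion:
Individual areas: |Parcel A| = 35, |Parcel B| = 30.
|Parcel A∩Parcel B|: x∈[3,7], y∈[1,6] → 4·5 = 20.
|Parcel A ∪ Parcel B| = 65 − 20 = 45.00.

45.00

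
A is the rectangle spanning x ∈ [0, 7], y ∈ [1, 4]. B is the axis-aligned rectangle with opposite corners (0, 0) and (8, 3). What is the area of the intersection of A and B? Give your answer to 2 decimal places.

|A∩B|: x∈[0,7], y∈[1,3] → 7·2 = 14.

14.00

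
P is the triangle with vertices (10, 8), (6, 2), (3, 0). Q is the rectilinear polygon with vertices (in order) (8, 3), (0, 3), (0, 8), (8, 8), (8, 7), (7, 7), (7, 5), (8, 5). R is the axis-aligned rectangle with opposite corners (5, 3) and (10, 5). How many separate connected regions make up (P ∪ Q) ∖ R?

3

(P ∪ Q) ∖ R splits into 3 disjoint pieces (area 2.3958, area 32, area 0.9375).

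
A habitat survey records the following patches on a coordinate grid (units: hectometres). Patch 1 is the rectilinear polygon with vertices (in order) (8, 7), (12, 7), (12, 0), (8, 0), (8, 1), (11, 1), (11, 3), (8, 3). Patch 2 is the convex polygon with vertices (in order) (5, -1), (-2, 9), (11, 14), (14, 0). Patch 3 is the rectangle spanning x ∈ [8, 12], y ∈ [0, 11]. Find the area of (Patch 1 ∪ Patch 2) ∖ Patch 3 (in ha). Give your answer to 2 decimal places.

|Patch 1 ∪ Patch 2| = 147.
|(Patch 1 ∪ Patch 2) ∩ Patch 3| = 43.7024.
|(Patch 1 ∪ Patch 2) ∖ Patch 3| = 147 − 43.7024 = 103.30.

103.30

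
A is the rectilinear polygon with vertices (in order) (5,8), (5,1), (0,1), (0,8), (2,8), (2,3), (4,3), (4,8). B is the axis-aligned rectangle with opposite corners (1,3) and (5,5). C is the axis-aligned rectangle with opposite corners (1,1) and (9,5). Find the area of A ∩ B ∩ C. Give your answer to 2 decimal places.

4.00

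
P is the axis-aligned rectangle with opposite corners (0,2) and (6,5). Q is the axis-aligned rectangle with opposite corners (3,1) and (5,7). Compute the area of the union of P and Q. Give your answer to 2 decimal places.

By inclusion–exclusion:
Individual areas: |P| = 18, |Q| = 12.
|P∩Q|: x∈[3,5], y∈[2,5] → 2·3 = 6.
|P ∪ Q| = 30 − 6 = 24.00.

24.00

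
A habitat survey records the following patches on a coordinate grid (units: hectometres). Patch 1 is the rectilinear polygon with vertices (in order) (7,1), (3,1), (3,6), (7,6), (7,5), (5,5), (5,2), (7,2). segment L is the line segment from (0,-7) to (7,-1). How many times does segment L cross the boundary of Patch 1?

The segment lies entirely outside Patch 1 and never meets its boundary.

0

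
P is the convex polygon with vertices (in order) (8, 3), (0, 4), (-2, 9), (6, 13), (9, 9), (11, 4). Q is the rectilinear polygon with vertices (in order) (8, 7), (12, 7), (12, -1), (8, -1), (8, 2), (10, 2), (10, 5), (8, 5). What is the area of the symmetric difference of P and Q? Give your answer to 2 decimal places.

97.77

|P| = 82.5, |Q| = 26, |P∩Q| = 5.3667.
|P △ Q| = |P| + |Q| − 2·|P∩Q| = 82.5 + 26 − 10.7333 = 97.77.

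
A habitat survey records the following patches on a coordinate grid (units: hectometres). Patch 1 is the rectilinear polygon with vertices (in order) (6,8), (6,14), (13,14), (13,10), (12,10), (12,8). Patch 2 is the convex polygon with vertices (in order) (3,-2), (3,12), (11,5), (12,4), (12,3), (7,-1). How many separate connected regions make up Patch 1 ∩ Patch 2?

1

Patch 1 ∩ Patch 2 is a single connected region.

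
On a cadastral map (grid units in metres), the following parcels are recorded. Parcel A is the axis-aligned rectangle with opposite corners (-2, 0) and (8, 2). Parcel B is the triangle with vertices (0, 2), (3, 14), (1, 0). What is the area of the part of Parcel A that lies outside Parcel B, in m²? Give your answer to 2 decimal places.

18.71

|Parcel A| = 20, |Parcel A∩Parcel B| = 1.2857.
|Parcel A ∖ Parcel B| = |Parcel A| − |Parcel A∩Parcel B| = 20 − 1.2857 = 18.71.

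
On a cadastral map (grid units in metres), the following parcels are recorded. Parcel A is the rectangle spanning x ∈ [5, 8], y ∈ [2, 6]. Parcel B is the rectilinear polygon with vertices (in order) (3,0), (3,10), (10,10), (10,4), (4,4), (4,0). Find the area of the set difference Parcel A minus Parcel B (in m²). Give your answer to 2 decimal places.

|Parcel A| = 12, |Parcel A∩Parcel B| = 6.
|Parcel A ∖ Parcel B| = |Parcel A| − |Parcel A∩Parcel B| = 12 − 6 = 6.00.

6.00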